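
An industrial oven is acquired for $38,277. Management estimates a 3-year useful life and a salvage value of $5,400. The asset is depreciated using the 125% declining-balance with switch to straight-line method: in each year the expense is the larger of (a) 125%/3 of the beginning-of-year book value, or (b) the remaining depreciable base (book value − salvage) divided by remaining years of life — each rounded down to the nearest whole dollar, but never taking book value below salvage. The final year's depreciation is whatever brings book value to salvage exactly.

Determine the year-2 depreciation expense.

Depreciable base = $38,277 − $5,400 = $32,877.
Year 1: DB = ⌊$38,277 × 125%/3⌋ = $15,948; SL = ⌊$32,877/3⌋ = $10,959 → take DB $15,948. Book value $22,329.
Year 2: DB = ⌊$22,329 × 125%/3⌋ = $9,303; SL = ⌊$16,929/2⌋ = $8,464 → take DB $9,303. Book value $13,026.

$9,303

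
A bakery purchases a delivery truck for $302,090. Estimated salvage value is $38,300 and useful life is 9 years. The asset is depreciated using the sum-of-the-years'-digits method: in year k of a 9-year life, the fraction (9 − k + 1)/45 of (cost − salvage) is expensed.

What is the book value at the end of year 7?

Depreciable base = $302,090 − $38,300 = $263,790.
Sum of the years' digits = 9+8+7+6+5+4+3+2+1 = 45.
Year 1: $263,790 × 9/45 = $52,758. Book value $249,332.
Year 2: $263,790 × 8/45 = $46,896. Book value $202,436.
Year 3: $263,790 × 7/45 = $41,034. Book value $161,402.
Year 4: $263,790 × 6/45 = $35,172. Book value $126,230.
Year 5: $263,790 × 5/45 = $29,310. Book value $96,920.
Year 6: $263,790 × 4/45 = $23,448. Book value $73,472.
Year 7: $263,790 × 3/45 = $17,586. Book value $55,886.

$55,886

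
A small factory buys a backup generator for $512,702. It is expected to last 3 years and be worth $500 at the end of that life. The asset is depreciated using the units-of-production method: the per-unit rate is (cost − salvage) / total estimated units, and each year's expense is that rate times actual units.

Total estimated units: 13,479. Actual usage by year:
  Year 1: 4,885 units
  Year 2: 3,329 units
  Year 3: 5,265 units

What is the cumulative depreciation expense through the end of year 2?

Depreciable base = $512,702 − $500 = $512,202.
Rate = $512,202 / 13,479 units = $38 per unit.
Year 1: 4,885 × $38 = $185,630. Book value $327,072.
Year 2: 3,329 × $38 = $126,502. Book value $200,570.
Accumulated through year 2 = $512,702 − $200,570 = $312,132.

$312,132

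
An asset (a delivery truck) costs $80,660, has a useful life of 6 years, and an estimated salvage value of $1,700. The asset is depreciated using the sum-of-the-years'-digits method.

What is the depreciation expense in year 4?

$11,280

Depreciable base = $80,660 − $1,700 = $78,960.
Sum of the years' digits = 6+5+4+3+2+1 = 21.
Year 1: $78,960 × 6/21 = $22,560. Book value $58,100.
Year 2: $78,960 × 5/21 = $18,800. Book value $39,300.
Year 3: $78,960 × 4/21 = $15,040. Book value $24,260.
Year 4: $78,960 × 3/21 = $11,280. Book value $12,980.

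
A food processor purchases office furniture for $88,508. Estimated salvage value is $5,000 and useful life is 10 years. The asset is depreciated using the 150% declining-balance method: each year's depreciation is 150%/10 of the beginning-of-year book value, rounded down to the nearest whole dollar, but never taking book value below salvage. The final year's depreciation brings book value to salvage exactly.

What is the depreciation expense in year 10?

$15,502

Depreciable base = $88,508 − $5,000 = $83,508.
Year 1: ⌊$88,508 × 150%/10⌋ = $13,276. Book value $75,232.
Year 2: ⌊$75,232 × 150%/10⌋ = $11,284. Book value $63,948.
Year 3: ⌊$63,948 × 150%/10⌋ = $9,592. Book value $54,356.
Year 4: ⌊$54,356 × 150%/10⌋ = $8,153. Book value $46,203.
Year 5: ⌊$46,203 × 150%/10⌋ = $6,930. Book value $39,273.
Year 6: ⌊$39,273 × 150%/10⌋ = $5,890. Book value $33,383.
Year 7: ⌊$33,383 × 150%/10⌋ = $5,007. Book value $28,376.
Year 8: ⌊$28,376 × 150%/10⌋ = $4,256. Book value $24,120.
Year 9: ⌊$24,120 × 150%/10⌋ = $3,618. Book value $20,502.
Year 10 (final): $20,502 − $5,000 = $15,502. Book value $5,000.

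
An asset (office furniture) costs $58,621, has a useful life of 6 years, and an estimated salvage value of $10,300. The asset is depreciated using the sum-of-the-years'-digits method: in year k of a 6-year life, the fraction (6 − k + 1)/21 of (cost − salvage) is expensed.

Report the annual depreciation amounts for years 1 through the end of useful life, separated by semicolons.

Depreciable base = $58,621 − $10,300 = $48,321.
Sum of the years' digits = 6+5+4+3+2+1 = 21.
Year 1: $48,321 × 6/21 = $13,806. Book value $44,815.
Year 2: $48,321 × 5/21 = $11,505. Book value $33,310.
Year 3: $48,321 × 4/21 = $9,204. Book value $24,106.
Year 4: $48,321 × 3/21 = $6,903. Book value $17,203.
Year 5: $48,321 × 2/21 = $4,602. Book value $12,601.
Year 6: $48,321 × 1/21 = $2,301. Book value $10,300.

$13,806; $11,505; $9,204; $6,903; $4,602; $2,301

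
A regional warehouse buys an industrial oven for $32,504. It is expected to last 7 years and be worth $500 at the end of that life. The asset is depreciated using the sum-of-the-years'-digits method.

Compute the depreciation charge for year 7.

$1,143

Depreciable base = $32,504 − $500 = $32,004.
Sum of the years' digits = 7+6+5+4+3+2+1 = 28.
Year 1: $32,004 × 7/28 = $8,001. Book value $24,503.
Year 2: $32,004 × 6/28 = $6,858. Book value $17,645.
Year 3: $32,004 × 5/28 = $5,715. Book value $11,930.
Year 4: $32,004 × 4/28 = $4,572. Book value $7,358.
Year 5: $32,004 × 3/28 = $3,429. Book value $3,929.
Year 6: $32,004 × 2/28 = $2,286. Book value $1,643.
Year 7: $32,004 × 1/28 = $1,143. Book value $500.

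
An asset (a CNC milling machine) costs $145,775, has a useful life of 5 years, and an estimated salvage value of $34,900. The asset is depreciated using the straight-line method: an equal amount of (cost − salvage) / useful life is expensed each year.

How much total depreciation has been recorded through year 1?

$22,175

Depreciable base = $145,775 − $34,900 = $110,875.
Annual expense = $110,875 / 5 = $22,175.
End of year 1: book value $123,600.
Accumulated through year 1 = $145,775 − $123,600 = $22,175.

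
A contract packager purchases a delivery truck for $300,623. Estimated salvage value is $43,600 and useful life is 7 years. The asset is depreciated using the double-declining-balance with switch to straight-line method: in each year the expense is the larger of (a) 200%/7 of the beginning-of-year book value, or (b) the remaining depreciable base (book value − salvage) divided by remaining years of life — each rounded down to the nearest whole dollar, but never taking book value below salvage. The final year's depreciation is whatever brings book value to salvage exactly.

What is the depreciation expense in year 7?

$0

Depreciable base = $300,623 − $43,600 = $257,023.
Year 1: DB = ⌊$300,623 × 200%/7⌋ = $85,892; SL = ⌊$257,023/7⌋ = $36,717 → take DB $85,892. Book value $214,731.
Year 2: DB = ⌊$214,731 × 200%/7⌋ = $61,351; SL = ⌊$171,131/6⌋ = $28,521 → take DB $61,351. Book value $153,380.
Year 3: DB = ⌊$153,380 × 200%/7⌋ = $43,822; SL = ⌊$109,780/5⌋ = $21,956 → take DB $43,822. Book value $109,558.
Year 4: DB = ⌊$109,558 × 200%/7⌋ = $31,302; SL = ⌊$65,958/4⌋ = $16,489 → take DB $31,302. Book value $78,256.
Year 5: DB = ⌊$78,256 × 200%/7⌋ = $22,358; SL = ⌊$34,656/3⌋ = $11,552 → take DB $22,358. Book value $55,898.
Year 6: DB = ⌊$55,898 × 200%/7⌋ = $15,970; SL = ⌊$12,298/2⌋ = $6,149 → take DB $15,970, capped at $12,298. Book value $43,600.
Year 7 (final): $43,600 − $43,600 = $0. Book value $43,600.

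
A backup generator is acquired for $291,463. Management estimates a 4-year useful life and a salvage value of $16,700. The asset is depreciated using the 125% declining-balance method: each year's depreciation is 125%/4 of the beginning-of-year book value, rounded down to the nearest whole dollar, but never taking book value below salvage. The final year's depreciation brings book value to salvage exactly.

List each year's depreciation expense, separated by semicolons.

Depreciable base = $291,463 − $16,700 = $274,763.
Year 1: ⌊$291,463 × 125%/4⌋ = $91,082. Book value $200,381.
Year 2: ⌊$200,381 × 125%/4⌋ = $62,619. Book value $137,762.
Year 3: ⌊$137,762 × 125%/4⌋ = $43,050. Book value $94,712.
Year 4 (final): $94,712 − $16,700 = $78,012. Book value $16,700.

$91,082; $62,619; $43,050; $78,012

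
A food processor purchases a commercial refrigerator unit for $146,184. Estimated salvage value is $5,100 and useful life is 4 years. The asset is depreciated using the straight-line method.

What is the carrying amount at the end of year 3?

$40,371

Depreciable base = $146,184 − $5,100 = $141,084.
Annual expense = $141,084 / 4 = $35,271.
End of year 1: book value $110,913.
End of year 2: book value $75,642.
End of year 3: book value $40,371.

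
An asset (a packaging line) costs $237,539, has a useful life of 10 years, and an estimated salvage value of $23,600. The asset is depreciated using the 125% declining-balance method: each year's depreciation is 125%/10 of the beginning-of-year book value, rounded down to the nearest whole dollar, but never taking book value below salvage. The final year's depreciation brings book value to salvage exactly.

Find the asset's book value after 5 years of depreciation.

Depreciable base = $237,539 − $23,600 = $213,939.
Year 1: ⌊$237,539 × 125%/10⌋ = $29,692. Book value $207,847.
Year 2: ⌊$207,847 × 125%/10⌋ = $25,980. Book value $181,867.
Year 3: ⌊$181,867 × 125%/10⌋ = $22,733. Book value $159,134.
Year 4: ⌊$159,134 × 125%/10⌋ = $19,891. Book value $139,243.
Year 5: ⌊$139,243 × 125%/10⌋ = $17,405. Book value $121,838.

$121,838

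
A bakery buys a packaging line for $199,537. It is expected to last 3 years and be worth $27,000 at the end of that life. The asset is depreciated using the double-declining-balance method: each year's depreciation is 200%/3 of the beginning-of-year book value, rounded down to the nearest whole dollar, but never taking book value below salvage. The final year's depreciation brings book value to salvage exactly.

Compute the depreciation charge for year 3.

Depreciable base = $199,537 − $27,000 = $172,537.
Year 1: ⌊$199,537 × 200%/3⌋ = $133,024. Book value $66,513.
Year 2: ⌊$66,513 × 200%/3⌋ = $44,342, capped at $39,513. Book value $27,000.
Year 3 (final): $27,000 − $27,000 = $0. Book value $27,000.

$0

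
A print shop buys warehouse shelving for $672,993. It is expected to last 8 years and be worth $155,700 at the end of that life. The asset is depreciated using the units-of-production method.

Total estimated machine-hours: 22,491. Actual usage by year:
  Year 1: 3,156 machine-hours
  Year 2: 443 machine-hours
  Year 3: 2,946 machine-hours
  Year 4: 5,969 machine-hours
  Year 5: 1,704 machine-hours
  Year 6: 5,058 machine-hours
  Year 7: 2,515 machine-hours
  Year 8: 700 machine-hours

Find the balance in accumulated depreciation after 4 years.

Depreciable base = $672,993 − $155,700 = $517,293.
Rate = $517,293 / 22,491 machine-hours = $23 per machine-hour.
Year 1: 3,156 × $23 = $72,588. Book value $600,405.
Year 2: 443 × $23 = $10,189. Book value $590,216.
Year 3: 2,946 × $23 = $67,758. Book value $522,458.
Year 4: 5,969 × $23 = $137,287. Book value $385,171.
Accumulated through year 4 = $672,993 − $385,171 = $287,822.

$287,822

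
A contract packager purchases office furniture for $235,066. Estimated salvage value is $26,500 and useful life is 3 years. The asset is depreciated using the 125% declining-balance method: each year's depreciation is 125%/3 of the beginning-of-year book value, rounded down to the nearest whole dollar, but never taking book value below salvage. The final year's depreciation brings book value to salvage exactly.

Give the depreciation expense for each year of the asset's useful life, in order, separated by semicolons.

$97,944; $57,134; $53,488

Depreciable base = $235,066 − $26,500 = $208,566.
Year 1: ⌊$235,066 × 125%/3⌋ = $97,944. Book value $137,122.
Year 2: ⌊$137,122 × 125%/3⌋ = $57,134. Book value $79,988.
Year 3 (final): $79,988 − $26,500 = $53,488. Book value $26,500.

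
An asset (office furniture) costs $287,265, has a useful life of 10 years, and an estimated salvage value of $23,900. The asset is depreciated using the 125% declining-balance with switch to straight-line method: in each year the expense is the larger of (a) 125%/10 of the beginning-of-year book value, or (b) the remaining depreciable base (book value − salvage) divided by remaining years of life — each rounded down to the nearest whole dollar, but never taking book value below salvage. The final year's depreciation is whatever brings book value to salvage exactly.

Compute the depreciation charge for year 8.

$24,078

Depreciable base = $287,265 − $23,900 = $263,365.
Year 1: DB = ⌊$287,265 × 125%/10⌋ = $35,908; SL = ⌊$263,365/10⌋ = $26,336 → take DB $35,908. Book value $251,357.
Year 2: DB = ⌊$251,357 × 125%/10⌋ = $31,419; SL = ⌊$227,457/9⌋ = $25,273 → take DB $31,419. Book value $219,938.
Year 3: DB = ⌊$219,938 × 125%/10⌋ = $27,492; SL = ⌊$196,038/8⌋ = $24,504 → take DB $27,492. Book value $192,446.
Year 4: DB = ⌊$192,446 × 125%/10⌋ = $24,055; SL = ⌊$168,546/7⌋ = $24,078 → take SL $24,078. Book value $168,368.
Year 5: DB = ⌊$168,368 × 125%/10⌋ = $21,046; SL = ⌊$144,468/6⌋ = $24,078 → take SL $24,078. Book value $144,290.
Year 6: DB = ⌊$144,290 × 125%/10⌋ = $18,036; SL = ⌊$120,390/5⌋ = $24,078 → take SL $24,078. Book value $120,212.
Year 7: DB = ⌊$120,212 × 125%/10⌋ = $15,026; SL = ⌊$96,312/4⌋ = $24,078 → take SL $24,078. Book value $96,134.
Year 8: DB = ⌊$96,134 × 125%/10⌋ = $12,016; SL = ⌊$72,234/3⌋ = $24,078 → take SL $24,078. Book value $72,056.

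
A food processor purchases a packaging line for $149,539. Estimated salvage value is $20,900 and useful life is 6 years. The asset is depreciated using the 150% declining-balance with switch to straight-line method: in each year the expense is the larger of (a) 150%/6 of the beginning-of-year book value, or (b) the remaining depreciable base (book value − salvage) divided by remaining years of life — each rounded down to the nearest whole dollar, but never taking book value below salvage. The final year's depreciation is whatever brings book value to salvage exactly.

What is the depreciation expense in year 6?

Depreciable base = $149,539 − $20,900 = $128,639.
Year 1: DB = ⌊$149,539 × 150%/6⌋ = $37,384; SL = ⌊$128,639/6⌋ = $21,439 → take DB $37,384. Book value $112,155.
Year 2: DB = ⌊$112,155 × 150%/6⌋ = $28,038; SL = ⌊$91,255/5⌋ = $18,251 → take DB $28,038. Book value $84,117.
Year 3: DB = ⌊$84,117 × 150%/6⌋ = $21,029; SL = ⌊$63,217/4⌋ = $15,804 → take DB $21,029. Book value $63,088.
Year 4: DB = ⌊$63,088 × 150%/6⌋ = $15,772; SL = ⌊$42,188/3⌋ = $14,062 → take DB $15,772. Book value $47,316.
Year 5: DB = ⌊$47,316 × 150%/6⌋ = $11,829; SL = ⌊$26,416/2⌋ = $13,208 → take SL $13,208. Book value $34,108.
Year 6 (final): $34,108 − $20,900 = $13,208. Book value $20,900.

$13,208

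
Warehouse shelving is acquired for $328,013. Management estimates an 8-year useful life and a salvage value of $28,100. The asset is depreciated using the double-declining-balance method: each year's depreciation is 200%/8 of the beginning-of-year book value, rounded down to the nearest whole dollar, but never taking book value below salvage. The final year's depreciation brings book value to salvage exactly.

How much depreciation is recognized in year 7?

$14,595

Depreciable base = $328,013 − $28,100 = $299,913.
Year 1: ⌊$328,013 × 200%/8⌋ = $82,003. Book value $246,010.
Year 2: ⌊$246,010 × 200%/8⌋ = $61,502. Book value $184,508.
Year 3: ⌊$184,508 × 200%/8⌋ = $46,127. Book value $138,381.
Year 4: ⌊$138,381 × 200%/8⌋ = $34,595. Book value $103,786.
Year 5: ⌊$103,786 × 200%/8⌋ = $25,946. Book value $77,840.
Year 6: ⌊$77,840 × 200%/8⌋ = $19,460. Book value $58,380.
Year 7: ⌊$58,380 × 200%/8⌋ = $14,595. Book value $43,785.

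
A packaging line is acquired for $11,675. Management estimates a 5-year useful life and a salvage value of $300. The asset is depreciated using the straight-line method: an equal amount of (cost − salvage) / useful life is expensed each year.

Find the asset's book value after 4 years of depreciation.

Depreciable base = $11,675 − $300 = $11,375.
Annual expense = $11,375 / 5 = $2,275.
End of year 1: book value $9,400.
End of year 2: book value $7,125.
End of year 3: book value $4,850.
End of year 4: book value $2,575.

$2,575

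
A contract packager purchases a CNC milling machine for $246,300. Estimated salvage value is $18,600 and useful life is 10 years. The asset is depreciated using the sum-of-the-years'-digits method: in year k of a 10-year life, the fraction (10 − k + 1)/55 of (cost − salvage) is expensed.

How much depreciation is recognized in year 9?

$8,280

Depreciable base = $246,300 − $18,600 = $227,700.
Sum of the years' digits = 10+9+8+7+6+5+4+3+2+1 = 55.
Year 1: $227,700 × 10/55 = $41,400. Book value $204,900.
Year 2: $227,700 × 9/55 = $37,260. Book value $167,640.
Year 3: $227,700 × 8/55 = $33,120. Book value $134,520.
Year 4: $227,700 × 7/55 = $28,980. Book value $105,540.
Year 5: $227,700 × 6/55 = $24,840. Book value $80,700.
Year 6: $227,700 × 5/55 = $20,700. Book value $60,000.
Year 7: $227,700 × 4/55 = $16,560. Book value $43,440.
Year 8: $227,700 × 3/55 = $12,420. Book value $31,020.
Year 9: $227,700 × 2/55 = $8,280. Book value $22,740.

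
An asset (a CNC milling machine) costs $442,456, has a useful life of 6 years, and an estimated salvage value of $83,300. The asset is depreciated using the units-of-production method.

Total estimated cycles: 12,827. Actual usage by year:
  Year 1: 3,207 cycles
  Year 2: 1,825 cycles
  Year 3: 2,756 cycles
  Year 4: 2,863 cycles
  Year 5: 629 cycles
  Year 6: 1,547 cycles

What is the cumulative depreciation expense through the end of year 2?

$140,896

Depreciable base = $442,456 − $83,300 = $359,156.
Rate = $359,156 / 12,827 cycles = $28 per cycle.
Year 1: 3,207 × $28 = $89,796. Book value $352,660.
Year 2: 1,825 × $28 = $51,100. Book value $301,560.
Accumulated through year 2 = $442,456 − $301,560 = $140,896.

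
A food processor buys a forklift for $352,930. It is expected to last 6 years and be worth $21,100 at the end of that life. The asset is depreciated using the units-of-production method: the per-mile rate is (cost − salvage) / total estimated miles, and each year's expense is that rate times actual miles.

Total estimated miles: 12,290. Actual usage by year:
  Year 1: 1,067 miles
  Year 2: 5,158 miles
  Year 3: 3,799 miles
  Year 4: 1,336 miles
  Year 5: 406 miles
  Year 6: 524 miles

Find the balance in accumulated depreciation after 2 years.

Depreciable base = $352,930 − $21,100 = $331,830.
Rate = $331,830 / 12,290 miles = $27 per mile.
Year 1: 1,067 × $27 = $28,809. Book value $324,121.
Year 2: 5,158 × $27 = $139,266. Book value $184,855.
Accumulated through year 2 = $352,930 − $184,855 = $168,075.

$168,075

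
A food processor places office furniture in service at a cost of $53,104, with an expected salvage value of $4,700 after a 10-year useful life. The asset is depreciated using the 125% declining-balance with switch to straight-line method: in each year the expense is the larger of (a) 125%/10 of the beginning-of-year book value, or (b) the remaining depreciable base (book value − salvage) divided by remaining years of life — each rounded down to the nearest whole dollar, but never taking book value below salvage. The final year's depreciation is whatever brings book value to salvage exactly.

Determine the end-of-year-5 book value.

$26,725

Depreciable base = $53,104 − $4,700 = $48,404.
Year 1: DB = ⌊$53,104 × 125%/10⌋ = $6,638; SL = ⌊$48,404/10⌋ = $4,840 → take DB $6,638. Book value $46,466.
Year 2: DB = ⌊$46,466 × 125%/10⌋ = $5,808; SL = ⌊$41,766/9⌋ = $4,640 → take DB $5,808. Book value $40,658.
Year 3: DB = ⌊$40,658 × 125%/10⌋ = $5,082; SL = ⌊$35,958/8⌋ = $4,494 → take DB $5,082. Book value $35,576.
Year 4: DB = ⌊$35,576 × 125%/10⌋ = $4,447; SL = ⌊$30,876/7⌋ = $4,410 → take DB $4,447. Book value $31,129.
Year 5: DB = ⌊$31,129 × 125%/10⌋ = $3,891; SL = ⌊$26,429/6⌋ = $4,404 → take SL $4,404. Book value $26,725.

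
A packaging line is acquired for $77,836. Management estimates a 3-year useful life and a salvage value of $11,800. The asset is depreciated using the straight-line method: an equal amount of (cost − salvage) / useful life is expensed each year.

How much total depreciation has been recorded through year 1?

$22,012

Depreciable base = $77,836 − $11,800 = $66,036.
Annual expense = $66,036 / 3 = $22,012.
End of year 1: book value $55,824.
Accumulated through year 1 = $77,836 − $55,824 = $22,012.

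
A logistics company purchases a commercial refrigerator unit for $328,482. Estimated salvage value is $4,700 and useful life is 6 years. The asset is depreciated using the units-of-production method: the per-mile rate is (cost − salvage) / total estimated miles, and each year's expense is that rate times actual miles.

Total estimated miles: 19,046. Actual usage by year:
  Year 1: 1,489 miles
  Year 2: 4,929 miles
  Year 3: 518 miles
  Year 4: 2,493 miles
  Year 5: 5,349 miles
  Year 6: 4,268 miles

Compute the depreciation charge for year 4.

$42,381

Depreciable base = $328,482 − $4,700 = $323,782.
Rate = $323,782 / 19,046 miles = $17 per mile.
Year 1: 1,489 × $17 = $25,313. Book value $303,169.
Year 2: 4,929 × $17 = $83,793. Book value $219,376.
Year 3: 518 × $17 = $8,806. Book value $210,570.
Year 4: 2,493 × $17 = $42,381. Book value $168,189.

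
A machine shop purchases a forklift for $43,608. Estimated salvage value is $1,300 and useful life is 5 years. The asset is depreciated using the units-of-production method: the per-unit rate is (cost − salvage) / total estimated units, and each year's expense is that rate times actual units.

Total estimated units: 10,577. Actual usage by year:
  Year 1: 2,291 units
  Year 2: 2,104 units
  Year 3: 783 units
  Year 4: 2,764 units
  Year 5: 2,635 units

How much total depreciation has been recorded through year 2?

$17,580

Depreciable base = $43,608 − $1,300 = $42,308.
Rate = $42,308 / 10,577 units = $4 per unit.
Year 1: 2,291 × $4 = $9,164. Book value $34,444.
Year 2: 2,104 × $4 = $8,416. Book value $26,028.
Accumulated through year 2 = $43,608 − $26,028 = $17,580.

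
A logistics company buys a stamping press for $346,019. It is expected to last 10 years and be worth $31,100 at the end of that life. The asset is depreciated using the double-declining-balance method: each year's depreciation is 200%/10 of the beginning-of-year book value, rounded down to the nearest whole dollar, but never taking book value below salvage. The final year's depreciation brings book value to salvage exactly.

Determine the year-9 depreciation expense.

Depreciable base = $346,019 − $31,100 = $314,919.
Year 1: ⌊$346,019 × 200%/10⌋ = $69,203. Book value $276,816.
Year 2: ⌊$276,816 × 200%/10⌋ = $55,363. Book value $221,453.
Year 3: ⌊$221,453 × 200%/10⌋ = $44,290. Book value $177,163.
Year 4: ⌊$177,163 × 200%/10⌋ = $35,432. Book value $141,731.
Year 5: ⌊$141,731 × 200%/10⌋ = $28,346. Book value $113,385.
Year 6: ⌊$113,385 × 200%/10⌋ = $22,677. Book value $90,708.
Year 7: ⌊$90,708 × 200%/10⌋ = $18,141. Book value $72,567.
Year 8: ⌊$72,567 × 200%/10⌋ = $14,513. Book value $58,054.
Year 9: ⌊$58,054 × 200%/10⌋ = $11,610. Book value $46,444.

$11,610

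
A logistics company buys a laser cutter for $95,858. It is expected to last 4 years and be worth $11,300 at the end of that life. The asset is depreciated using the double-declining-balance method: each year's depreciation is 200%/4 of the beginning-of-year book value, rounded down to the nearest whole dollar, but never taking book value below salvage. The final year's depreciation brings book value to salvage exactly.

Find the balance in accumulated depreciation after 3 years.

Depreciable base = $95,858 − $11,300 = $84,558.
Year 1: ⌊$95,858 × 200%/4⌋ = $47,929. Book value $47,929.
Year 2: ⌊$47,929 × 200%/4⌋ = $23,964. Book value $23,965.
Year 3: ⌊$23,965 × 200%/4⌋ = $11,982. Book value $11,983.
Accumulated through year 3 = $95,858 − $11,983 = $83,875.

$83,875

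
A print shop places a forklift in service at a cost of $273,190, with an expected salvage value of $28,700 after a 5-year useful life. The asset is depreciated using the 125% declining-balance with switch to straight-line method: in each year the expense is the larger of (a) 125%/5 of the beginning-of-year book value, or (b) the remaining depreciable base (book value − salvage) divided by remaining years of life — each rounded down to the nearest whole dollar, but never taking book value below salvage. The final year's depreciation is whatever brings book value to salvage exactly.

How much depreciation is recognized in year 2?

$51,223

Depreciable base = $273,190 − $28,700 = $244,490.
Year 1: DB = ⌊$273,190 × 125%/5⌋ = $68,297; SL = ⌊$244,490/5⌋ = $48,898 → take DB $68,297. Book value $204,893.
Year 2: DB = ⌊$204,893 × 125%/5⌋ = $51,223; SL = ⌊$176,193/4⌋ = $44,048 → take DB $51,223. Book value $153,670.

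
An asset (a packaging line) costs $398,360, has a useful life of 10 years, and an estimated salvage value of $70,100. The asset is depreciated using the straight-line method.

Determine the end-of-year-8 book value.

$135,752

Depreciable base = $398,360 − $70,100 = $328,260.
Annual expense = $328,260 / 10 = $32,826.
End of year 1: book value $365,534.
End of year 2: book value $332,708.
End of year 3: book value $299,882.
End of year 4: book value $267,056.
End of year 5: book value $234,230.
End of year 6: book value $201,404.
End of year 7: book value $168,578.
End of year 8: book value $135,752.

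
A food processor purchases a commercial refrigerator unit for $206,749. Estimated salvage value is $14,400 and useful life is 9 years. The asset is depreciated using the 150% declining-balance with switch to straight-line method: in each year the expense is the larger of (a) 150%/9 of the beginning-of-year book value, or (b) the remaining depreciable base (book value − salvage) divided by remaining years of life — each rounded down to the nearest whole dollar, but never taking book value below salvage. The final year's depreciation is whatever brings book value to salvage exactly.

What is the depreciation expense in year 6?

Depreciable base = $206,749 − $14,400 = $192,349.
Year 1: DB = ⌊$206,749 × 150%/9⌋ = $34,458; SL = ⌊$192,349/9⌋ = $21,372 → take DB $34,458. Book value $172,291.
Year 2: DB = ⌊$172,291 × 150%/9⌋ = $28,715; SL = ⌊$157,891/8⌋ = $19,736 → take DB $28,715. Book value $143,576.
Year 3: DB = ⌊$143,576 × 150%/9⌋ = $23,929; SL = ⌊$129,176/7⌋ = $18,453 → take DB $23,929. Book value $119,647.
Year 4: DB = ⌊$119,647 × 150%/9⌋ = $19,941; SL = ⌊$105,247/6⌋ = $17,541 → take DB $19,941. Book value $99,706.
Year 5: DB = ⌊$99,706 × 150%/9⌋ = $16,617; SL = ⌊$85,306/5⌋ = $17,061 → take SL $17,061. Book value $82,645.
Year 6: DB = ⌊$82,645 × 150%/9⌋ = $13,774; SL = ⌊$68,245/4⌋ = $17,061 → take SL $17,061. Book value $65,584.

$17,061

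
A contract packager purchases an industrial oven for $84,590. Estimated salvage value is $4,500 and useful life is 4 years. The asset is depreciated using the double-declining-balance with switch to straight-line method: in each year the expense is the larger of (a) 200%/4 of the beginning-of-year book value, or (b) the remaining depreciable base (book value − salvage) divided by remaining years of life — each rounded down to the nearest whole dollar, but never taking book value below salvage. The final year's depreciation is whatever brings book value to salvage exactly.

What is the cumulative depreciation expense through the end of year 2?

Depreciable base = $84,590 − $4,500 = $80,090.
Year 1: DB = ⌊$84,590 × 200%/4⌋ = $42,295; SL = ⌊$80,090/4⌋ = $20,022 → take DB $42,295. Book value $42,295.
Year 2: DB = ⌊$42,295 × 200%/4⌋ = $21,147; SL = ⌊$37,795/3⌋ = $12,598 → take DB $21,147. Book value $21,148.
Accumulated through year 2 = $84,590 − $21,148 = $63,442.

$63,442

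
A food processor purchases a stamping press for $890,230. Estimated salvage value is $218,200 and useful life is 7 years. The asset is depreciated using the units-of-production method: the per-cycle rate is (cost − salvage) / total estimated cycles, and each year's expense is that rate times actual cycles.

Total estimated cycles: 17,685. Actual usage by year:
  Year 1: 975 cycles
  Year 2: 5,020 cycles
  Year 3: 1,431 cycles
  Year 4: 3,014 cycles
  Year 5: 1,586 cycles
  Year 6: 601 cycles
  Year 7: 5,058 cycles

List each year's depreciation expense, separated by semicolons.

Depreciable base = $890,230 − $218,200 = $672,030.
Rate = $672,030 / 17,685 cycles = $38 per cycle.
Year 1: 975 × $38 = $37,050. Book value $853,180.
Year 2: 5,020 × $38 = $190,760. Book value $662,420.
Year 3: 1,431 × $38 = $54,378. Book value $608,042.
Year 4: 3,014 × $38 = $114,532. Book value $493,510.
Year 5: 1,586 × $38 = $60,268. Book value $433,242.
Year 6: 601 × $38 = $22,838. Book value $410,404.
Year 7: 5,058 × $38 = $192,204. Book value $218,200.

$37,050; $190,760; $54,378; $114,532; $60,268; $22,838; $192,204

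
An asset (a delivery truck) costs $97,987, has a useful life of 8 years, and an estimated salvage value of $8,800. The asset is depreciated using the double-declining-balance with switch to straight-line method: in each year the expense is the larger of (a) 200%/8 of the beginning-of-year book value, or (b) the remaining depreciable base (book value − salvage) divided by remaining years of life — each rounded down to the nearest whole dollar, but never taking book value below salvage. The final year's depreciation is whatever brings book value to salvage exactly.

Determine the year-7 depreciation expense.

$4,360

Depreciable base = $97,987 − $8,800 = $89,187.
Year 1: DB = ⌊$97,987 × 200%/8⌋ = $24,496; SL = ⌊$89,187/8⌋ = $11,148 → take DB $24,496. Book value $73,491.
Year 2: DB = ⌊$73,491 × 200%/8⌋ = $18,372; SL = ⌊$64,691/7⌋ = $9,241 → take DB $18,372. Book value $55,119.
Year 3: DB = ⌊$55,119 × 200%/8⌋ = $13,779; SL = ⌊$46,319/6⌋ = $7,719 → take DB $13,779. Book value $41,340.
Year 4: DB = ⌊$41,340 × 200%/8⌋ = $10,335; SL = ⌊$32,540/5⌋ = $6,508 → take DB $10,335. Book value $31,005.
Year 5: DB = ⌊$31,005 × 200%/8⌋ = $7,751; SL = ⌊$22,205/4⌋ = $5,551 → take DB $7,751. Book value $23,254.
Year 6: DB = ⌊$23,254 × 200%/8⌋ = $5,813; SL = ⌊$14,454/3⌋ = $4,818 → take DB $5,813. Book value $17,441.
Year 7: DB = ⌊$17,441 × 200%/8⌋ = $4,360; SL = ⌊$8,641/2⌋ = $4,320 → take DB $4,360. Book value $13,081.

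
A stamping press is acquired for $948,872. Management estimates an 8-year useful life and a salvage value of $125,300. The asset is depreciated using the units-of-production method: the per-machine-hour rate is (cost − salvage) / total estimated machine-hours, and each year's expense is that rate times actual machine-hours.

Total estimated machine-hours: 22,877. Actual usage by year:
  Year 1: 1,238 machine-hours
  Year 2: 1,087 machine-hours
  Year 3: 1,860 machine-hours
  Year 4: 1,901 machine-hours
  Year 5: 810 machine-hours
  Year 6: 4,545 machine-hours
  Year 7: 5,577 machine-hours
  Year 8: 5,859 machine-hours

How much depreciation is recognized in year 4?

$68,436

Depreciable base = $948,872 − $125,300 = $823,572.
Rate = $823,572 / 22,877 machine-hours = $36 per machine-hour.
Year 1: 1,238 × $36 = $44,568. Book value $904,304.
Year 2: 1,087 × $36 = $39,132. Book value $865,172.
Year 3: 1,860 × $36 = $66,960. Book value $798,212.
Year 4: 1,901 × $36 = $68,436. Book value $729,776.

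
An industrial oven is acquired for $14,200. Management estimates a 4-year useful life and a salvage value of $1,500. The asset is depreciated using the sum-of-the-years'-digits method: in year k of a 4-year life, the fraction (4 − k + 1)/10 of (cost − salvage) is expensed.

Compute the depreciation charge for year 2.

Depreciable base = $14,200 − $1,500 = $12,700.
Sum of the years' digits = 4+3+2+1 = 10.
Year 1: $12,700 × 4/10 = $5,080. Book value $9,120.
Year 2: $12,700 × 3/10 = $3,810. Book value $5,310.

$3,810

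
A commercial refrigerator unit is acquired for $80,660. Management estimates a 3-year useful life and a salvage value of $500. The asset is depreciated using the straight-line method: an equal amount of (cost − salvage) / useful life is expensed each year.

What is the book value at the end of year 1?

$53,940

Depreciable base = $80,660 − $500 = $80,160.
Annual expense = $80,160 / 3 = $26,720.
End of year 1: book value $53,940.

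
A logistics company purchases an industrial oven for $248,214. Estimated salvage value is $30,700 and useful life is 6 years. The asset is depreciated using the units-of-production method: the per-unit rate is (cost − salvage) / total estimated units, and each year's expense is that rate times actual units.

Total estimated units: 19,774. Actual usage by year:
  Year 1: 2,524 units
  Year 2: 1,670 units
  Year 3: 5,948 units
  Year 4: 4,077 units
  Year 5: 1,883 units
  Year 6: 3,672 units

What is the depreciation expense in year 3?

Depreciable base = $248,214 − $30,700 = $217,514.
Rate = $217,514 / 19,774 units = $11 per unit.
Year 1: 2,524 × $11 = $27,764. Book value $220,450.
Year 2: 1,670 × $11 = $18,370. Book value $202,080.
Year 3: 5,948 × $11 = $65,428. Book value $136,652.

$65,428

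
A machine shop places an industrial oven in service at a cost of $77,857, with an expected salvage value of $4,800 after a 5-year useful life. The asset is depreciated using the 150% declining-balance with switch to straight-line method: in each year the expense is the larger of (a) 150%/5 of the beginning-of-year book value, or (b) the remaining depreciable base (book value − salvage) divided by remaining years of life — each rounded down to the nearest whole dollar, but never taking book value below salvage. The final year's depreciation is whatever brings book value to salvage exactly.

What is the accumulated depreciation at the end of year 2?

$39,707

Depreciable base = $77,857 − $4,800 = $73,057.
Year 1: DB = ⌊$77,857 × 150%/5⌋ = $23,357; SL = ⌊$73,057/5⌋ = $14,611 → take DB $23,357. Book value $54,500.
Year 2: DB = ⌊$54,500 × 150%/5⌋ = $16,350; SL = ⌊$49,700/4⌋ = $12,425 → take DB $16,350. Book value $38,150.
Accumulated through year 2 = $77,857 − $38,150 = $39,707.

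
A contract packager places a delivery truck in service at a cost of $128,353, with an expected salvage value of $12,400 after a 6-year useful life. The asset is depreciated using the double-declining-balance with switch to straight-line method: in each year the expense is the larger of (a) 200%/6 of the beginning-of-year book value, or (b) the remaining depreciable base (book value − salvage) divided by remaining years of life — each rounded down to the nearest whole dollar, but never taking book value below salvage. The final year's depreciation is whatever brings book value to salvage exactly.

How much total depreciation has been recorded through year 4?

Depreciable base = $128,353 − $12,400 = $115,953.
Year 1: DB = ⌊$128,353 × 200%/6⌋ = $42,784; SL = ⌊$115,953/6⌋ = $19,325 → take DB $42,784. Book value $85,569.
Year 2: DB = ⌊$85,569 × 200%/6⌋ = $28,523; SL = ⌊$73,169/5⌋ = $14,633 → take DB $28,523. Book value $57,046.
Year 3: DB = ⌊$57,046 × 200%/6⌋ = $19,015; SL = ⌊$44,646/4⌋ = $11,161 → take DB $19,015. Book value $38,031.
Year 4: DB = ⌊$38,031 × 200%/6⌋ = $12,677; SL = ⌊$25,631/3⌋ = $8,543 → take DB $12,677. Book value $25,354.
Accumulated through year 4 = $128,353 − $25,354 = $102,999.

$102,999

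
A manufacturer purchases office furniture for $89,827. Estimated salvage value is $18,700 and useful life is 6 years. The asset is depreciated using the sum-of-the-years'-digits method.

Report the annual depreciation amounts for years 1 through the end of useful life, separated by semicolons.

Depreciable base = $89,827 − $18,700 = $71,127.
Sum of the years' digits = 6+5+4+3+2+1 = 21.
Year 1: $71,127 × 6/21 = $20,322. Book value $69,505.
Year 2: $71,127 × 5/21 = $16,935. Book value $52,570.
Year 3: $71,127 × 4/21 = $13,548. Book value $39,022.
Year 4: $71,127 × 3/21 = $10,161. Book value $28,861.
Year 5: $71,127 × 2/21 = $6,774. Book value $22,087.
Year 6: $71,127 × 1/21 = $3,387. Book value $18,700.

$20,322; $16,935; $13,548; $10,161; $6,774; $3,387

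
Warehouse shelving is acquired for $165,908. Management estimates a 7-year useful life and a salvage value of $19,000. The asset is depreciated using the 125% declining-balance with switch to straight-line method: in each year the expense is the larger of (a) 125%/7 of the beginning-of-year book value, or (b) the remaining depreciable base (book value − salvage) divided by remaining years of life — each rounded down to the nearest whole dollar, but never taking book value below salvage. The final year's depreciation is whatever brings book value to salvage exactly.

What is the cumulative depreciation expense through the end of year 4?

Depreciable base = $165,908 − $19,000 = $146,908.
Year 1: DB = ⌊$165,908 × 125%/7⌋ = $29,626; SL = ⌊$146,908/7⌋ = $20,986 → take DB $29,626. Book value $136,282.
Year 2: DB = ⌊$136,282 × 125%/7⌋ = $24,336; SL = ⌊$117,282/6⌋ = $19,547 → take DB $24,336. Book value $111,946.
Year 3: DB = ⌊$111,946 × 125%/7⌋ = $19,990; SL = ⌊$92,946/5⌋ = $18,589 → take DB $19,990. Book value $91,956.
Year 4: DB = ⌊$91,956 × 125%/7⌋ = $16,420; SL = ⌊$72,956/4⌋ = $18,239 → take SL $18,239. Book value $73,717.
Accumulated through year 4 = $165,908 − $73,717 = $92,191.

$92,191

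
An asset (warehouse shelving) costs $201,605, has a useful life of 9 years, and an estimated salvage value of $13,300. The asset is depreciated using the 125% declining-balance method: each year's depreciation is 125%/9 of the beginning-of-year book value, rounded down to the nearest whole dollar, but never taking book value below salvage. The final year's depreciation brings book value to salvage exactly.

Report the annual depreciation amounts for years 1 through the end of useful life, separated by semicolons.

$28,000; $24,111; $20,763; $17,879; $15,396; $13,257; $11,416; $9,830; $47,653

Depreciable base = $201,605 − $13,300 = $188,305.
Year 1: ⌊$201,605 × 125%/9⌋ = $28,000. Book value $173,605.
Year 2: ⌊$173,605 × 125%/9⌋ = $24,111. Book value $149,494.
Year 3: ⌊$149,494 × 125%/9⌋ = $20,763. Book value $128,731.
Year 4: ⌊$128,731 × 125%/9⌋ = $17,879. Book value $110,852.
Year 5: ⌊$110,852 × 125%/9⌋ = $15,396. Book value $95,456.
Year 6: ⌊$95,456 × 125%/9⌋ = $13,257. Book value $82,199.
Year 7: ⌊$82,199 × 125%/9⌋ = $11,416. Book value $70,783.
Year 8: ⌊$70,783 × 125%/9⌋ = $9,830. Book value $60,953.
Year 9 (final): $60,953 − $13,300 = $47,653. Book value $13,300.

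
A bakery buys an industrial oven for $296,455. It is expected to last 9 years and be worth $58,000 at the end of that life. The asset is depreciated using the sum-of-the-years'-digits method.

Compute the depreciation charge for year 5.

$26,495

Depreciable base = $296,455 − $58,000 = $238,455.
Sum of the years' digits = 9+8+7+6+5+4+3+2+1 = 45.
Year 1: $238,455 × 9/45 = $47,691. Book value $248,764.
Year 2: $238,455 × 8/45 = $42,392. Book value $206,372.
Year 3: $238,455 × 7/45 = $37,093. Book value $169,279.
Year 4: $238,455 × 6/45 = $31,794. Book value $137,485.
Year 5: $238,455 × 5/45 = $26,495. Book value $110,990.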